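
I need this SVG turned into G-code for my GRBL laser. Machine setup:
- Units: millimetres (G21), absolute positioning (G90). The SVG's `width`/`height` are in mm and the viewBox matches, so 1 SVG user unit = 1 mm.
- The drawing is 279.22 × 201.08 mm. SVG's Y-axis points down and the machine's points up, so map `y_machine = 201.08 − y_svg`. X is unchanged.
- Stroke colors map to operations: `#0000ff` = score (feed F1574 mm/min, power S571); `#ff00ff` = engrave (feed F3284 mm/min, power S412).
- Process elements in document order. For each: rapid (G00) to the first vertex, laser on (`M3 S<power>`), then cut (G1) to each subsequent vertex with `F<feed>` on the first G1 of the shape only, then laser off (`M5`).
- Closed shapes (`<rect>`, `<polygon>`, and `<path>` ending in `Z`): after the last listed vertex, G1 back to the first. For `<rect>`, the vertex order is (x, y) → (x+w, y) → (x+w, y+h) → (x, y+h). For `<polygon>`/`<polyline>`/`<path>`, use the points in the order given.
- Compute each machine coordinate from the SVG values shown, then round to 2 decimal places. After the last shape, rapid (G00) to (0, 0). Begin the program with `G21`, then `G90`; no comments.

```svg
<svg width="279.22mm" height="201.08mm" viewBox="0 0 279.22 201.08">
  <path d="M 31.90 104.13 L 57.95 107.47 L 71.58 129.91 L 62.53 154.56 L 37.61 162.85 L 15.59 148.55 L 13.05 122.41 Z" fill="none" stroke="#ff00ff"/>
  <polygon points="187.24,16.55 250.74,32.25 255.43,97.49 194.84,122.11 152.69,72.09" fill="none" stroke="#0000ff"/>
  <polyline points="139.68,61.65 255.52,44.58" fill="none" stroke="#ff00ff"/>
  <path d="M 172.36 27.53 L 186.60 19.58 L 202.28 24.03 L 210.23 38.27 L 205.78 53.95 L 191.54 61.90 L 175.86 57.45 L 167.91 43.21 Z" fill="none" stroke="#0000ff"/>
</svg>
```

1 u = 1 mm; y_m = 201.08 − y.

[1] `<path>` regular polygon, #ff00ff→engrave S412 F3284: (31.90,96.95) → (57.95,93.61) → (71.58,71.17) → (62.53,46.52) → (37.61,38.23) → (15.59,52.53) → (13.05,78.67) → (31.90,96.95) (closed)

[2] `<polygon>` regular polygon, #0000ff→score S571 F1574: (187.24,184.53) → (250.74,168.83) → (255.43,103.59) → (194.84,78.97) → (152.69,128.99) → (187.24,184.53) (closed)

[3] `<polyline>` line segment, #ff00ff→engrave S412 F3284: (139.68,139.43) → (255.52,156.50)

[4] `<path>` regular polygon, #0000ff→score S571 F1574: (172.36,173.55) → (186.60,181.50) → (202.28,177.05) → (210.23,162.81) → (205.78,147.13) → (191.54,139.18) → (175.86,143.63) → (167.91,157.87) → (172.36,173.55) (closed)

G21
G90
G00 X31.90 Y96.95
M3 S412
G1 X57.95 Y93.61 F3284
G1 X71.58 Y71.17
G1 X62.53 Y46.52
G1 X37.61 Y38.23
G1 X15.59 Y52.53
G1 X13.05 Y78.67
G1 X31.90 Y96.95
M5
G00 X187.24 Y184.53
M3 S571
G1 X250.74 Y168.83 F1574
G1 X255.43 Y103.59
G1 X194.84 Y78.97
G1 X152.69 Y128.99
G1 X187.24 Y184.53
M5
G00 X139.68 Y139.43
M3 S412
G1 X255.52 Y156.50 F3284
M5
G00 X172.36 Y173.55
M3 S571
G1 X186.60 Y181.50 F1574
G1 X202.28 Y177.05
G1 X210.23 Y162.81
G1 X205.78 Y147.13
G1 X191.54 Y139.18
G1 X175.86 Y143.63
G1 X167.91 Y157.87
G1 X172.36 Y173.55
M5
G00 X0.00 Y0.00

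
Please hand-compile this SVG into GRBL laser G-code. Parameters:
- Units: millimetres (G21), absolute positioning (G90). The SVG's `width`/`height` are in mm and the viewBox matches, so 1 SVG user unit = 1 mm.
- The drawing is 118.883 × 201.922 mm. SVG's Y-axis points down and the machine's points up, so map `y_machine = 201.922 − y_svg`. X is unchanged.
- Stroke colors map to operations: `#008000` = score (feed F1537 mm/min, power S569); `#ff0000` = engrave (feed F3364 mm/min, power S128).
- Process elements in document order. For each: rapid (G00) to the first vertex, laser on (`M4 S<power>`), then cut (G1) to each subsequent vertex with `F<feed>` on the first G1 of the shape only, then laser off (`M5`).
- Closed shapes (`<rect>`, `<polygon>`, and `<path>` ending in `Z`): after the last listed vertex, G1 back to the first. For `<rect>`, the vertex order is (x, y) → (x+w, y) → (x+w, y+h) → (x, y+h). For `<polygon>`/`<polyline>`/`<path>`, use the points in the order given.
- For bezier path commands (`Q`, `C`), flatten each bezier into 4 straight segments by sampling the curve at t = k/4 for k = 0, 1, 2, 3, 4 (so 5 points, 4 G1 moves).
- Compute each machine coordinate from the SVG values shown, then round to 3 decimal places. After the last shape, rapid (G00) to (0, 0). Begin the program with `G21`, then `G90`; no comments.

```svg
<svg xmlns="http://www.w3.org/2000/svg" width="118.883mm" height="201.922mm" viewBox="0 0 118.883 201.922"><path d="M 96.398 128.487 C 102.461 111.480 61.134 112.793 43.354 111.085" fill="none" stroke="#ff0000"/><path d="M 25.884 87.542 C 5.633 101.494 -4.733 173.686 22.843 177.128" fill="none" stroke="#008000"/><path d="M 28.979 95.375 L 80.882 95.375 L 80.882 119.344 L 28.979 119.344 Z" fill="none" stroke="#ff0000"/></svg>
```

G21
G90
G00 X96.398 Y73.435
M4 S128
G1 X93.168 Y83.089 F3364
G1 X78.817 Y87.873
G1 X59.996 Y89.789
G1 X43.354 Y90.837
M5
G00 X25.884 Y114.380
M4 S569
G1 X12.988 Y94.980 F1537
G1 X6.428 Y65.646
G1 X8.837 Y38.282
G1 X22.843 Y24.794
M5
G00 X28.979 Y106.547
M4 S128
G1 X80.882 Y106.547 F3364
G1 X80.882 Y82.578
G1 X28.979 Y82.578
G1 X28.979 Y106.547
M5
G00 X0.000 Y0.000

Since the viewBox matches the mm dimensions, user units are millimetres directly. The only transform is the Y-flip y_m = 201.922 − y_svg.

Shape 1 is a cubic bezier drawn with `<path>`. Its stroke #ff0000 means engrave at S128, F3364. After flipping Y the toolpath is (96.398,73.435) → (93.168,83.089) → (78.817,87.873) → (59.996,89.789) → (43.354,90.837).

Shape 2 is a cubic bezier drawn with `<path>`. Its stroke #008000 means score at S569, F1537. After flipping Y the toolpath is (25.884,114.380) → (12.988,94.980) → (6.428,65.646) → (8.837,38.282) → (22.843,24.794).

Shape 3 is a rectangle drawn with `<path>`. Its stroke #ff0000 means engrave at S128, F3364. After flipping Y the toolpath is (28.979,106.547) → (80.882,106.547) → (80.882,82.578) → (28.979,82.578) → (28.979,106.547), returning to the start.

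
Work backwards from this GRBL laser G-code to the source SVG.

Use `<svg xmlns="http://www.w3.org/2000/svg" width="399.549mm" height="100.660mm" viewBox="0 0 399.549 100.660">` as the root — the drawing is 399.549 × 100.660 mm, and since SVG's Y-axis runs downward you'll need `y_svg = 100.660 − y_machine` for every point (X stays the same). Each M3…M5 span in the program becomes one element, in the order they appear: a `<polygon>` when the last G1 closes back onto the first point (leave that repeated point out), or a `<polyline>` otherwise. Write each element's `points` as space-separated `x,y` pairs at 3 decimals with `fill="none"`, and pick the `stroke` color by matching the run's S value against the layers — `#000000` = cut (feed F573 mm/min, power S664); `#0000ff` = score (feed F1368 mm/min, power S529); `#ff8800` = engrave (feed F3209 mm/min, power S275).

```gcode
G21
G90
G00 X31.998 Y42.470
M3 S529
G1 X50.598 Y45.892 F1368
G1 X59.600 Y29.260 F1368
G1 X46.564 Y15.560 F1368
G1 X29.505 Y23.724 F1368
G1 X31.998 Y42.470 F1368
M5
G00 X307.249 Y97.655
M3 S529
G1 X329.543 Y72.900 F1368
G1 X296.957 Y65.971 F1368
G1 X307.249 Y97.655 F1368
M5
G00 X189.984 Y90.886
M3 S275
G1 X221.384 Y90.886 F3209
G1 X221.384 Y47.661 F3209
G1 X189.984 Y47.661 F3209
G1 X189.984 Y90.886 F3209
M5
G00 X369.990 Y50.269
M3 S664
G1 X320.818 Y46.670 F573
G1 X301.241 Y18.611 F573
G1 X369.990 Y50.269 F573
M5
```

Each laser-on run becomes one SVG element. Flip Y back into SVG space with y_svg = 100.660 − y_machine.

Run 1: the run's S529 means `#0000ff` (score). The run returns to its start, so emit a `<polygon>` with points (Y-flipped): 31.998,58.190 50.598,54.768 59.600,71.400 46.564,85.100 29.505,76.936.

Run 2: S529 ⇒ score layer `#0000ff`. The run returns to its start, so emit a `<polygon>` with points (Y-flipped): 307.249,3.005 329.543,27.760 296.957,34.689.

Run 3: S275 ⇒ engrave layer `#ff8800`. The run returns to its start, so emit a `<polygon>` with points (Y-flipped): 189.984,9.774 221.384,9.774 221.384,52.999 189.984,52.999.

Run 4: power S664 maps to stroke `#000000` (cut). The run returns to its start, so emit a `<polygon>` with points (Y-flipped): 369.990,50.391 320.818,53.990 301.241,82.049.

<svg xmlns="http://www.w3.org/2000/svg" width="399.549mm" height="100.660mm" viewBox="0 0 399.549 100.660">
  <polygon points="31.998,58.190 50.598,54.768 59.600,71.400 46.564,85.100 29.505,76.936" fill="none" stroke="#0000ff"/>
  <polygon points="307.249,3.005 329.543,27.760 296.957,34.689" fill="none" stroke="#0000ff"/>
  <polygon points="189.984,9.774 221.384,9.774 221.384,52.999 189.984,52.999" fill="none" stroke="#ff8800"/>
  <polygon points="369.990,50.391 320.818,53.990 301.241,82.049" fill="none" stroke="#000000"/>
</svg>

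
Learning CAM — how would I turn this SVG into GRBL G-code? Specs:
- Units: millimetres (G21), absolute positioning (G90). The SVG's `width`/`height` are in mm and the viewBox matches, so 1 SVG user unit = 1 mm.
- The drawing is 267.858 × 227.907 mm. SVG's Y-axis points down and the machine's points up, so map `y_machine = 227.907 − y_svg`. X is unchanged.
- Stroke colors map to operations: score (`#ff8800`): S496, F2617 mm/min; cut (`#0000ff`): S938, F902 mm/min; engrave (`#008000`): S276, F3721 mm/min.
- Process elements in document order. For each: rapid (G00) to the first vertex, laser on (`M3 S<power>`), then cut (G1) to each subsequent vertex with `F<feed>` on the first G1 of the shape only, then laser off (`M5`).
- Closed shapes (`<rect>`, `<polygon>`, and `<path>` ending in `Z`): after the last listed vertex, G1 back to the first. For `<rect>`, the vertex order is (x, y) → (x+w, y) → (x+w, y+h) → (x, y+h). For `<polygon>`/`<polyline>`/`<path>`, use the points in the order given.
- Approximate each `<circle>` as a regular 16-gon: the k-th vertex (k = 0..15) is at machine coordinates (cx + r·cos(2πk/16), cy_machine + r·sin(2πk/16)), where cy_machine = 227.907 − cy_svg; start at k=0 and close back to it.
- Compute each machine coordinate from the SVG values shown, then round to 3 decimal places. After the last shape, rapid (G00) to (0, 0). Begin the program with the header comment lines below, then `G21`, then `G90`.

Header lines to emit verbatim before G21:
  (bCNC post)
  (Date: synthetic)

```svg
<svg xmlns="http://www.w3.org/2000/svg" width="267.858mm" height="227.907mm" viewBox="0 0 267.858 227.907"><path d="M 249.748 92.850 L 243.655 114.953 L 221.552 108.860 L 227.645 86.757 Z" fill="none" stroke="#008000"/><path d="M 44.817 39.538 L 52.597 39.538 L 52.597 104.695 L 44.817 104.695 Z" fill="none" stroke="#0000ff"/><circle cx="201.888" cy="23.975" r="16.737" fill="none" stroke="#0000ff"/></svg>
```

1 u = 1 mm; y_m = 227.907 − y.

[1] `<path>` regular polygon, #008000→engrave S276 F3721: (249.748,135.057) → (243.655,112.954) → (221.552,119.047) → (227.645,141.150) → (249.748,135.057) (closed)

[2] `<path>` rectangle, #0000ff→cut S938 F902: (44.817,188.369) → (52.597,188.369) → (52.597,123.212) → (44.817,123.212) → (44.817,188.369) (closed)

[3] `<circle>` circle, #0000ff→cut S938 F902: (218.625,203.932) → (217.351,210.337) → (213.723,215.767) → (208.293,219.395) → (201.888,220.669) → (195.483,219.395) → (190.053,215.767) → (186.425,210.337) → (185.151,203.932) → (186.425,197.527) → (190.053,192.097) → (195.483,188.469) → (201.888,187.195) → (208.293,188.469) → (213.723,192.097) → (217.351,197.527) → (218.625,203.932) (closed)

(bCNC post)
(Date: synthetic)
G21
G90
G00 X249.748 Y135.057
M3 S276
G1 X243.655 Y112.954 F3721
G1 X221.552 Y119.047
G1 X227.645 Y141.150
G1 X249.748 Y135.057
M5
G00 X44.817 Y188.369
M3 S938
G1 X52.597 Y188.369 F902
G1 X52.597 Y123.212
G1 X44.817 Y123.212
G1 X44.817 Y188.369
M5
G00 X218.625 Y203.932
M3 S938
G1 X217.351 Y210.337 F902
G1 X213.723 Y215.767
G1 X208.293 Y219.395
G1 X201.888 Y220.669
G1 X195.483 Y219.395
G1 X190.053 Y215.767
G1 X186.425 Y210.337
G1 X185.151 Y203.932
G1 X186.425 Y197.527
G1 X190.053 Y192.097
G1 X195.483 Y188.469
G1 X201.888 Y187.195
G1 X208.293 Y188.469
G1 X213.723 Y192.097
G1 X217.351 Y197.527
G1 X218.625 Y203.932
M5
G00 X0.000 Y0.000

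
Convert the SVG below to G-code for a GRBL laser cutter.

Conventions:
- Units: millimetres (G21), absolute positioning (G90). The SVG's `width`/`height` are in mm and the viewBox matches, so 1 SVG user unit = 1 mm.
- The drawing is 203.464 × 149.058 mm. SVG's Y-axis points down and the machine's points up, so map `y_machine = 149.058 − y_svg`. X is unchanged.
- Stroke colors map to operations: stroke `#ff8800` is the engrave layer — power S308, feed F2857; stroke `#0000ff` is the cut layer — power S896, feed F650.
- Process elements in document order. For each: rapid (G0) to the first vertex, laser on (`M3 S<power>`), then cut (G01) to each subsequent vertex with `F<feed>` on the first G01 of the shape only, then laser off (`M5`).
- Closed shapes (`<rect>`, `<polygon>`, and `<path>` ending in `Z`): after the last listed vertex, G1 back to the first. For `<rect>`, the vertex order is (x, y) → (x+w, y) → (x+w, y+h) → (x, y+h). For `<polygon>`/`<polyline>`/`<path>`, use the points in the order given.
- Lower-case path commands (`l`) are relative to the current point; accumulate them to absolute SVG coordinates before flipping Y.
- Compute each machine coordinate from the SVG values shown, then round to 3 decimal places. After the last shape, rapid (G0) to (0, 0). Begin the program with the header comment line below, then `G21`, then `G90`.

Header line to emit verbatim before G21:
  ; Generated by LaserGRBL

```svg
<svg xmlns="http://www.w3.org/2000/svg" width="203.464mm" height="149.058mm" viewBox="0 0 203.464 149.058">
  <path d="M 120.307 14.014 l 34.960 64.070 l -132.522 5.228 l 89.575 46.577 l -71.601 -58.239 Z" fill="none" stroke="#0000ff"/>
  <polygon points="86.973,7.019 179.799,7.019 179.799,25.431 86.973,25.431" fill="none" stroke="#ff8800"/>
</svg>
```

viewBox `0 0 203.464 149.058` with mm width/height → 1 unit = 1 mm. Flip: y_m = 149.058 − y_svg.

**Shape 1** — `<path>` closed polygon, stroke `#0000ff` → cut (S896, F650). Machine vertices: (120.307,135.044) → (155.267,70.974) → (22.745,65.746) → (112.320,19.169) → (40.719,77.408) → (120.307,135.044). Closed: final G1 returns to the first vertex.

**Shape 2** — `<polygon>` rectangle, stroke `#ff8800` → engrave (S308, F2857). Machine vertices: (86.973,142.039) → (179.799,142.039) → (179.799,123.627) → (86.973,123.627) → (86.973,142.039). Closed: final G1 returns to the first vertex.

; Generated by LaserGRBL
G21
G90
G0 X120.307 Y135.044
M3 S896
G01 X155.267 Y70.974 F650
G01 X22.745 Y65.746
G01 X112.320 Y19.169
G01 X40.719 Y77.408
G01 X120.307 Y135.044
M5
G0 X86.973 Y142.039
M3 S308
G01 X179.799 Y142.039 F2857
G01 X179.799 Y123.627
G01 X86.973 Y123.627
G01 X86.973 Y142.039
M5
G0 X0.000 Y0.000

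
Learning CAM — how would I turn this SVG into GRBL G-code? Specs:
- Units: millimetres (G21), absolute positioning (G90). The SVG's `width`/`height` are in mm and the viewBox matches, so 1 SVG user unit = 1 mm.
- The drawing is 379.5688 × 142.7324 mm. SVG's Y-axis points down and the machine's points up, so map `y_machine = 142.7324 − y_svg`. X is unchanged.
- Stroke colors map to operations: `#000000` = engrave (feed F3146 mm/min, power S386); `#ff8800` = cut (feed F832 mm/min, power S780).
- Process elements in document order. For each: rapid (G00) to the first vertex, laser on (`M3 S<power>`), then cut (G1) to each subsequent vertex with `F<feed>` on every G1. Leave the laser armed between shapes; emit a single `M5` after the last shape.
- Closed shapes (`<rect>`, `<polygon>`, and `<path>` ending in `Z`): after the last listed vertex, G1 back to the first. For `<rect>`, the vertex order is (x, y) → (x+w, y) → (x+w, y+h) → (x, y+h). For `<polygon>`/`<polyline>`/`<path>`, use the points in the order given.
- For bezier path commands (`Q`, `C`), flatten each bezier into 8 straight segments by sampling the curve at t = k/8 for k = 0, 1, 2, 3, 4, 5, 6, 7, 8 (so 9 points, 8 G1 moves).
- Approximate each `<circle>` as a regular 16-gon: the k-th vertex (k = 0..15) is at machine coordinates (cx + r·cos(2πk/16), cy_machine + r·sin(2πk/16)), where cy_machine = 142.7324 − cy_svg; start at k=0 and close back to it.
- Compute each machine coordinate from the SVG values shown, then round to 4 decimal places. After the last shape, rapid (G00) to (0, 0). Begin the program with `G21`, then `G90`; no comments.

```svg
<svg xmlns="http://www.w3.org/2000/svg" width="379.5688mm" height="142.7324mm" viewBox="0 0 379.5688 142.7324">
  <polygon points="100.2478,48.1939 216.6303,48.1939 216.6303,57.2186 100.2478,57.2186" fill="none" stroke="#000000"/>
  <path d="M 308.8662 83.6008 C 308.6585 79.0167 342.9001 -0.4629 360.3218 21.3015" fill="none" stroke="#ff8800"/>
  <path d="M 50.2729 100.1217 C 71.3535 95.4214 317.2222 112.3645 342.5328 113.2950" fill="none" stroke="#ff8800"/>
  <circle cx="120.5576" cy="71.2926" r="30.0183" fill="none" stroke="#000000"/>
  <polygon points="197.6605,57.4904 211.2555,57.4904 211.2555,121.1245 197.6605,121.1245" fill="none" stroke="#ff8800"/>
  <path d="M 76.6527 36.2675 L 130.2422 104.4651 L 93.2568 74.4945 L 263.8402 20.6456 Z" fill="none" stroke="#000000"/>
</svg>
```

viewBox `0 0 379.5688 142.7324` with mm width/height → 1 unit = 1 mm. Flip: y_m = 142.7324 − y_svg.

**Shape 1** — `<polygon>` rectangle, stroke `#000000` → engrave (S386, F3146). Machine vertices: (100.2478,94.5385) → (216.6303,94.5385) → (216.6303,85.5138) → (100.2478,85.5138) → (100.2478,94.5385). Closed: final G1 returns to the first vertex.

**Shape 2** — `<path>` cubic bezier, stroke `#ff8800` → cut (S780, F832). Control points (SVG): P0=(308.8662,83.6008), P1=(308.6585,79.0167), P2=(342.9001,-0.4629), P3=(360.3218,21.3015); sampled at t=k/8. Machine vertices: (308.8662,59.1316) → (310.3030,64.0173) → (314.3686,73.8604) → (320.4622,86.5966) → (327.9830,100.1619) → (336.3301,112.4921) → (344.9029,121.5231) → (353.1004,125.1908) → (360.3218,121.4309). Open path.

**Shape 3** — `<path>` cubic bezier, stroke `#ff8800` → cut (S780, F832). Control points (SVG): P0=(50.2729,100.1217), P1=(71.3535,95.4214), P2=(317.2222,112.3645), P3=(342.5328,113.2950); sampled at t=k/8. Machine vertices: (50.2729,42.6107) → (67.8453,43.4323) → (101.2726,42.6662) → (145.3360,40.7535) → (194.8166,38.1356) → (244.4955,35.2538) → (289.1537,32.5493) → (323.5725,30.4634) → (342.5328,29.4374). Open path.

**Shape 4** — `<circle>` circle, stroke `#000000` → engrave (S386, F3146). Machine vertices: (150.5759,71.4398) → (148.2909,82.9273) → (141.7837,92.6659) → (132.0451,99.1731) → (120.5576,101.4581) → (109.0701,99.1731) → (99.3315,92.6659) → (92.8243,82.9273) → (90.5393,71.4398) → (92.8243,59.9523) → (99.3315,50.2137) → (109.0701,43.7065) → (120.5576,41.4215) → (132.0451,43.7065) → (141.7837,50.2137) → (148.2909,59.9523) → (150.5759,71.4398). Closed: final G1 returns to the first vertex.

**Shape 5** — `<polygon>` rectangle, stroke `#ff8800` → cut (S780, F832). Machine vertices: (197.6605,85.2420) → (211.2555,85.2420) → (211.2555,21.6079) → (197.6605,21.6079) → (197.6605,85.2420). Closed: final G1 returns to the first vertex.

**Shape 6** — `<path>` closed polygon, stroke `#000000` → engrave (S386, F3146). Machine vertices: (76.6527,106.4649) → (130.2422,38.2673) → (93.2568,68.2379) → (263.8402,122.0868) → (76.6527,106.4649). Closed: final G1 returns to the first vertex.

G21
G90
G00 X100.2478 Y94.5385
M3 S386
G1 X216.6303 Y94.5385 F3146
G1 X216.6303 Y85.5138 F3146
G1 X100.2478 Y85.5138 F3146
G1 X100.2478 Y94.5385 F3146
G00 X308.8662 Y59.1316
M3 S780
G1 X310.3030 Y64.0173 F832
G1 X314.3686 Y73.8604 F832
G1 X320.4622 Y86.5966 F832
G1 X327.9830 Y100.1619 F832
G1 X336.3301 Y112.4921 F832
G1 X344.9029 Y121.5231 F832
G1 X353.1004 Y125.1908 F832
G1 X360.3218 Y121.4309 F832
G00 X50.2729 Y42.6107
M3 S780
G1 X67.8453 Y43.4323 F832
G1 X101.2726 Y42.6662 F832
G1 X145.3360 Y40.7535 F832
G1 X194.8166 Y38.1356 F832
G1 X244.4955 Y35.2538 F832
G1 X289.1537 Y32.5493 F832
G1 X323.5725 Y30.4634 F832
G1 X342.5328 Y29.4374 F832
G00 X150.5759 Y71.4398
M3 S386
G1 X148.2909 Y82.9273 F3146
G1 X141.7837 Y92.6659 F3146
G1 X132.0451 Y99.1731 F3146
G1 X120.5576 Y101.4581 F3146
G1 X109.0701 Y99.1731 F3146
G1 X99.3315 Y92.6659 F3146
G1 X92.8243 Y82.9273 F3146
G1 X90.5393 Y71.4398 F3146
G1 X92.8243 Y59.9523 F3146
G1 X99.3315 Y50.2137 F3146
G1 X109.0701 Y43.7065 F3146
G1 X120.5576 Y41.4215 F3146
G1 X132.0451 Y43.7065 F3146
G1 X141.7837 Y50.2137 F3146
G1 X148.2909 Y59.9523 F3146
G1 X150.5759 Y71.4398 F3146
G00 X197.6605 Y85.2420
M3 S780
G1 X211.2555 Y85.2420 F832
G1 X211.2555 Y21.6079 F832
G1 X197.6605 Y21.6079 F832
G1 X197.6605 Y85.2420 F832
G00 X76.6527 Y106.4649
M3 S386
G1 X130.2422 Y38.2673 F3146
G1 X93.2568 Y68.2379 F3146
G1 X263.8402 Y122.0868 F3146
G1 X76.6527 Y106.4649 F3146
M5
G00 X0.0000 Y0.0000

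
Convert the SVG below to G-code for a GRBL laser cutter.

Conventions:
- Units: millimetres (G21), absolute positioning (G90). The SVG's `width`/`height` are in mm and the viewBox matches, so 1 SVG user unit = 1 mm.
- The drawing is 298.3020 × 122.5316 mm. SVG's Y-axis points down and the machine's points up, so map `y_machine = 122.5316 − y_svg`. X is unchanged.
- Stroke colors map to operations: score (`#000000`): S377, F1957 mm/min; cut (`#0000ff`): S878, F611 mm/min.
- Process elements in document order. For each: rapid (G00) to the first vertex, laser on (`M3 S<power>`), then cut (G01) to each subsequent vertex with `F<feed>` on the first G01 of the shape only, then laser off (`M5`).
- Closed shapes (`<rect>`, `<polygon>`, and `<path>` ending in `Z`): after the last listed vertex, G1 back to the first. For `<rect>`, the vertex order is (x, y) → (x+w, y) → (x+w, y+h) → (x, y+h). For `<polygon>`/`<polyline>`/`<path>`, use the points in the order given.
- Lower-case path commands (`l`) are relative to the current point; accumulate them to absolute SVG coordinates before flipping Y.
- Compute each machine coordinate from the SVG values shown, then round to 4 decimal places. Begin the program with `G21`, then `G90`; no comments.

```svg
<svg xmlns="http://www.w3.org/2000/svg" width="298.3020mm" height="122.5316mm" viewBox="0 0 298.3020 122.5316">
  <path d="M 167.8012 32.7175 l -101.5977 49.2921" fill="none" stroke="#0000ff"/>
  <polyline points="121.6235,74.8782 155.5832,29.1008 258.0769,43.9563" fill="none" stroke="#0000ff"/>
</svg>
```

viewBox `0 0 298.3020 122.5316` with mm width/height → 1 unit = 1 mm. Flip: y_m = 122.5316 − y_svg.

**Shape 1** — `<path>` line segment, stroke `#0000ff` → cut (S878, F611). Machine vertices: (167.8012,89.8141) → (66.2035,40.5220). Open path.

**Shape 2** — `<polyline>` open polyline, stroke `#0000ff` → cut (S878, F611). Machine vertices: (121.6235,47.6534) → (155.5832,93.4308) → (258.0769,78.5753). Open path.

G21
G90
G00 X167.8012 Y89.8141
M3 S878
G01 X66.2035 Y40.5220 F611
M5
G00 X121.6235 Y47.6534
M3 S878
G01 X155.5832 Y93.4308 F611
G01 X258.0769 Y78.5753
M5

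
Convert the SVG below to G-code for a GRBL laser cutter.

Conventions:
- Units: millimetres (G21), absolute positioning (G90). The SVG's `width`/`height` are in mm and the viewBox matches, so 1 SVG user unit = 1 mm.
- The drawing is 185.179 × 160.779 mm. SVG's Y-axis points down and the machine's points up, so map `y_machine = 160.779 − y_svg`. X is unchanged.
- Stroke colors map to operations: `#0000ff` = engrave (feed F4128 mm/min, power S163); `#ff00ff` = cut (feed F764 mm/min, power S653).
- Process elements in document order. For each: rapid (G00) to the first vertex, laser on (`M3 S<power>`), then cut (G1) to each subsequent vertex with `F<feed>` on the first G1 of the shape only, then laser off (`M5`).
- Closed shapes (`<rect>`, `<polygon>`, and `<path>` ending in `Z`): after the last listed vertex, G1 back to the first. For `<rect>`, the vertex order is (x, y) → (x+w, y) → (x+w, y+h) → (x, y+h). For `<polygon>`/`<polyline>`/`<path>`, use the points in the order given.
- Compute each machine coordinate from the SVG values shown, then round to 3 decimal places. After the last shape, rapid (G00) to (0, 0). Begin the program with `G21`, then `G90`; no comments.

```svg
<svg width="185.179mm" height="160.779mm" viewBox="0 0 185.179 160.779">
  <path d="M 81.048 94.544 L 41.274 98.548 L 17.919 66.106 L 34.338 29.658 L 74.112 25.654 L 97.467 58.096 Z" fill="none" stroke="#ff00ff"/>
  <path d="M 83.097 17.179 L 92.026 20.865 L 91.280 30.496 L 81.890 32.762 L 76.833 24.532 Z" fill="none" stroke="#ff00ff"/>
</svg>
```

1 u = 1 mm; y_m = 160.779 − y.

[1] `<path>` regular polygon, #ff00ff→cut S653 F764: (81.048,66.235) → (41.274,62.231) → (17.919,94.673) → (34.338,131.121) → (74.112,135.125) → (97.467,102.683) → (81.048,66.235) (closed)

[2] `<path>` regular polygon, #ff00ff→cut S653 F764: (83.097,143.600) → (92.026,139.914) → (91.280,130.283) → (81.890,128.017) → (76.833,136.247) → (83.097,143.600) (closed)

G21
G90
G00 X81.048 Y66.235
M3 S653
G1 X41.274 Y62.231 F764
G1 X17.919 Y94.673
G1 X34.338 Y131.121
G1 X74.112 Y135.125
G1 X97.467 Y102.683
G1 X81.048 Y66.235
M5
G00 X83.097 Y143.600
M3 S653
G1 X92.026 Y139.914 F764
G1 X91.280 Y130.283
G1 X81.890 Y128.017
G1 X76.833 Y136.247
G1 X83.097 Y143.600
M5
G00 X0.000 Y0.000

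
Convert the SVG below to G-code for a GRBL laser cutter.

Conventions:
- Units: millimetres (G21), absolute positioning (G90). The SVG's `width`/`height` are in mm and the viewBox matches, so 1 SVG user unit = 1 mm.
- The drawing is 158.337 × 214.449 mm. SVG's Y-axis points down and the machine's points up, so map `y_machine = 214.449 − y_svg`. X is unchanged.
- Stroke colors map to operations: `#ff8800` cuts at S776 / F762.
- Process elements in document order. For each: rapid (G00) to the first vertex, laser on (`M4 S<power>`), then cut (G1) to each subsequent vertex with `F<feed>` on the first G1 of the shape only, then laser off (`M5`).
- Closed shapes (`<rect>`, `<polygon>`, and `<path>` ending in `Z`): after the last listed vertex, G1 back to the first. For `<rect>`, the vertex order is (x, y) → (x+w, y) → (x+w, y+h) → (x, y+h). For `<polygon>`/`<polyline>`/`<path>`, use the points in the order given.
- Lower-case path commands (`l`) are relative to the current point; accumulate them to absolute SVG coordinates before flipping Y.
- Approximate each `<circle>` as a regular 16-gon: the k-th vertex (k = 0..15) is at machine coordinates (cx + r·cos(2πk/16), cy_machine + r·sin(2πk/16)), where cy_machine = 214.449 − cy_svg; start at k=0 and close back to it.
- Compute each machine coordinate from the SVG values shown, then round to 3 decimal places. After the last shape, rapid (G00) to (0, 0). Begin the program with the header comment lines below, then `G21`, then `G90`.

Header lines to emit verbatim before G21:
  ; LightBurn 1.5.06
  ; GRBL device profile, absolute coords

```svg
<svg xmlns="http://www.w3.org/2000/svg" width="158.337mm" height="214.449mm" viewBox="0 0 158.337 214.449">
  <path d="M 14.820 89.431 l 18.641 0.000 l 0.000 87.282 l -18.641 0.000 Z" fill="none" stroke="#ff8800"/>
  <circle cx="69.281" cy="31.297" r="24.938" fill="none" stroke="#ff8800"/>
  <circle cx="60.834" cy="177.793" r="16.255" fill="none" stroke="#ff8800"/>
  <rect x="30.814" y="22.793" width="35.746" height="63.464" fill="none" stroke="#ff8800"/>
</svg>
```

Since the viewBox matches the mm dimensions, user units are millimetres directly. The only transform is the Y-flip y_m = 214.449 − y_svg.

Shape 1 is a rectangle drawn with `<path>`. Its stroke #ff8800 means cut at S776, F762. After flipping Y the toolpath is (14.820,125.018) → (33.461,125.018) → (33.461,37.736) → (14.820,37.736) → (14.820,125.018), returning to the start.

Shape 2 is a circle drawn with `<circle>`. Its stroke #ff8800 means cut at S776, F762. After flipping Y the toolpath is (94.219,183.152) → (92.321,192.695) → (86.915,200.786) → (78.824,206.192) → (69.281,208.090) → (59.738,206.192) → (51.647,200.786) → (46.241,192.695) → (44.343,183.152) → (46.241,173.609) → (51.647,165.518) → (59.738,160.112) → (69.281,158.214) → (78.824,160.112) → (86.915,165.518) → (92.321,173.609) → (94.219,183.152), returning to the start.

Shape 3 is a circle drawn with `<circle>`. Its stroke #ff8800 means cut at S776, F762. After flipping Y the toolpath is (77.089,36.656) → (75.852,42.877) → (72.328,48.150) → (67.055,51.674) → (60.834,52.911) → (54.613,51.674) → (49.340,48.150) → (45.816,42.877) → (44.579,36.656) → (45.816,30.435) → (49.340,25.162) → (54.613,21.638) → (60.834,20.401) → (67.055,21.638) → (72.328,25.162) → (75.852,30.435) → (77.089,36.656), returning to the start.

Shape 4 is a rectangle drawn with `<rect>`. Its stroke #ff8800 means cut at S776, F762. After flipping Y the toolpath is (30.814,191.656) → (66.560,191.656) → (66.560,128.192) → (30.814,128.192) → (30.814,191.656), returning to the start.

; LightBurn 1.5.06
; GRBL device profile, absolute coords
G21
G90
G00 X14.820 Y125.018
M4 S776
G1 X33.461 Y125.018 F762
G1 X33.461 Y37.736
G1 X14.820 Y37.736
G1 X14.820 Y125.018
M5
G00 X94.219 Y183.152
M4 S776
G1 X92.321 Y192.695 F762
G1 X86.915 Y200.786
G1 X78.824 Y206.192
G1 X69.281 Y208.090
G1 X59.738 Y206.192
G1 X51.647 Y200.786
G1 X46.241 Y192.695
G1 X44.343 Y183.152
G1 X46.241 Y173.609
G1 X51.647 Y165.518
G1 X59.738 Y160.112
G1 X69.281 Y158.214
G1 X78.824 Y160.112
G1 X86.915 Y165.518
G1 X92.321 Y173.609
G1 X94.219 Y183.152
M5
G00 X77.089 Y36.656
M4 S776
G1 X75.852 Y42.877 F762
G1 X72.328 Y48.150
G1 X67.055 Y51.674
G1 X60.834 Y52.911
G1 X54.613 Y51.674
G1 X49.340 Y48.150
G1 X45.816 Y42.877
G1 X44.579 Y36.656
G1 X45.816 Y30.435
G1 X49.340 Y25.162
G1 X54.613 Y21.638
G1 X60.834 Y20.401
G1 X67.055 Y21.638
G1 X72.328 Y25.162
G1 X75.852 Y30.435
G1 X77.089 Y36.656
M5
G00 X30.814 Y191.656
M4 S776
G1 X66.560 Y191.656 F762
G1 X66.560 Y128.192
G1 X30.814 Y128.192
G1 X30.814 Y191.656
M5
G00 X0.000 Y0.000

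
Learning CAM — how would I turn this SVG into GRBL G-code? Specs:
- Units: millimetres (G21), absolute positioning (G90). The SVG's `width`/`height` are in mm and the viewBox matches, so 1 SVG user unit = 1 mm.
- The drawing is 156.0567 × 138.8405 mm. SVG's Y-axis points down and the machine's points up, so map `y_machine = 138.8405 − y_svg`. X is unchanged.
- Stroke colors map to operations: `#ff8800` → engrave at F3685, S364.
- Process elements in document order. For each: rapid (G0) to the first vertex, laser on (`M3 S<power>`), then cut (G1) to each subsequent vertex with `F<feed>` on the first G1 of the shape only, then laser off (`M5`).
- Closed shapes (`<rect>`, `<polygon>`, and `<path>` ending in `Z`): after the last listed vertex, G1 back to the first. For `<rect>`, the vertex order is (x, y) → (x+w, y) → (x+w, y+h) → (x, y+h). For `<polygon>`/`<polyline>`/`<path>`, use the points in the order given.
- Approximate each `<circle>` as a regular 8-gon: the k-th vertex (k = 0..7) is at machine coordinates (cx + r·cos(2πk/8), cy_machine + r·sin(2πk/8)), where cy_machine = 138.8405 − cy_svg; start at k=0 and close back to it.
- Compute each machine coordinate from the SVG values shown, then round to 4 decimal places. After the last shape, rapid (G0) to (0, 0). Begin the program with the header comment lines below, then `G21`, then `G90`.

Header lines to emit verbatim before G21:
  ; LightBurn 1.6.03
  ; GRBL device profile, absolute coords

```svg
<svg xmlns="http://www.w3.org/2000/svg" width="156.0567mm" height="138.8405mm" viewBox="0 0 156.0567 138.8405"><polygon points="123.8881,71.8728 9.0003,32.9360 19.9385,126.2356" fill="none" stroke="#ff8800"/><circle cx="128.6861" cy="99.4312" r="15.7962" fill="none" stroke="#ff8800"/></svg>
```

1 u = 1 mm; y_m = 138.8405 − y.

[1] `<polygon>` closed polygon, #ff8800→engrave S364 F3685: (123.8881,66.9677) → (9.0003,105.9045) → (19.9385,12.6049) → (123.8881,66.9677) (closed)

[2] `<circle>` circle, #ff8800→engrave S364 F3685: (144.4823,39.4093) → (139.8557,50.5789) → (128.6861,55.2055) → (117.5165,50.5789) → (112.8899,39.4093) → (117.5165,28.2397) → (128.6861,23.6131) → (139.8557,28.2397) → (144.4823,39.4093) (closed)

; LightBurn 1.6.03
; GRBL device profile, absolute coords
G21
G90
G0 X123.8881 Y66.9677
M3 S364
G1 X9.0003 Y105.9045 F3685
G1 X19.9385 Y12.6049
G1 X123.8881 Y66.9677
M5
G0 X144.4823 Y39.4093
M3 S364
G1 X139.8557 Y50.5789 F3685
G1 X128.6861 Y55.2055
G1 X117.5165 Y50.5789
G1 X112.8899 Y39.4093
G1 X117.5165 Y28.2397
G1 X128.6861 Y23.6131
G1 X139.8557 Y28.2397
G1 X144.4823 Y39.4093
M5
G0 X0.0000 Y0.0000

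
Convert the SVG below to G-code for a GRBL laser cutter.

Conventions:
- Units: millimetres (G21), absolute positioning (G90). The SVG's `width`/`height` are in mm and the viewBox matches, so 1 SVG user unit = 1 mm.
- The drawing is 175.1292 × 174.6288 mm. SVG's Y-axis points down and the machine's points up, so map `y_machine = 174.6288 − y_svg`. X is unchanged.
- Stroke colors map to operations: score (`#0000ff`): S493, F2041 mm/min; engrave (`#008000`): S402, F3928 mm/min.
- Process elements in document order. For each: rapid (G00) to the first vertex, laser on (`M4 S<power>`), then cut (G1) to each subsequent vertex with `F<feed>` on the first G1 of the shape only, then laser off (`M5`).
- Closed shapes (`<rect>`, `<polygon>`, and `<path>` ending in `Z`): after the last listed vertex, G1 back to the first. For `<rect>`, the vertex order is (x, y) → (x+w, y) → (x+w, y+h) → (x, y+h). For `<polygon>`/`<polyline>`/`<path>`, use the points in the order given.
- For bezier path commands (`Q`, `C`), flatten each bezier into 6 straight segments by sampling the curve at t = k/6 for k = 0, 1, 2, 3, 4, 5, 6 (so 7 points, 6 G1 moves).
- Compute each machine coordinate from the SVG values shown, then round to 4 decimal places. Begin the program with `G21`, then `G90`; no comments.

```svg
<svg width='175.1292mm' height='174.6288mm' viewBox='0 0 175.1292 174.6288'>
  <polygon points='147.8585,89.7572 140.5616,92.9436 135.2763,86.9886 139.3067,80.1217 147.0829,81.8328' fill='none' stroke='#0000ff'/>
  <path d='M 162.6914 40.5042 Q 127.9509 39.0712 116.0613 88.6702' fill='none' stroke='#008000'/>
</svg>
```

1 u = 1 mm; y_m = 174.6288 − y.

[1] `<polygon>` regular polygon, #0000ff→score S493 F2041: (147.8585,84.8716) → (140.5616,81.6852) → (135.2763,87.6402) → (139.3067,94.5071) → (147.0829,92.7960) → (147.8585,84.8716) (closed)

[2] `<path>` quadratic bezier, #008000→engrave S402 F3928: (162.6914,134.1246) → (151.7460,133.1847) → (142.0701,129.4097) → (133.6636,122.7996) → (126.5267,113.3544) → (120.6592,101.0740) → (116.0613,85.9586)

G21
G90
G00 X147.8585 Y84.8716
M4 S493
G1 X140.5616 Y81.6852 F2041
G1 X135.2763 Y87.6402
G1 X139.3067 Y94.5071
G1 X147.0829 Y92.7960
G1 X147.8585 Y84.8716
M5
G00 X162.6914 Y134.1246
M4 S402
G1 X151.7460 Y133.1847 F3928
G1 X142.0701 Y129.4097
G1 X133.6636 Y122.7996
G1 X126.5267 Y113.3544
G1 X120.6592 Y101.0740
G1 X116.0613 Y85.9586
M5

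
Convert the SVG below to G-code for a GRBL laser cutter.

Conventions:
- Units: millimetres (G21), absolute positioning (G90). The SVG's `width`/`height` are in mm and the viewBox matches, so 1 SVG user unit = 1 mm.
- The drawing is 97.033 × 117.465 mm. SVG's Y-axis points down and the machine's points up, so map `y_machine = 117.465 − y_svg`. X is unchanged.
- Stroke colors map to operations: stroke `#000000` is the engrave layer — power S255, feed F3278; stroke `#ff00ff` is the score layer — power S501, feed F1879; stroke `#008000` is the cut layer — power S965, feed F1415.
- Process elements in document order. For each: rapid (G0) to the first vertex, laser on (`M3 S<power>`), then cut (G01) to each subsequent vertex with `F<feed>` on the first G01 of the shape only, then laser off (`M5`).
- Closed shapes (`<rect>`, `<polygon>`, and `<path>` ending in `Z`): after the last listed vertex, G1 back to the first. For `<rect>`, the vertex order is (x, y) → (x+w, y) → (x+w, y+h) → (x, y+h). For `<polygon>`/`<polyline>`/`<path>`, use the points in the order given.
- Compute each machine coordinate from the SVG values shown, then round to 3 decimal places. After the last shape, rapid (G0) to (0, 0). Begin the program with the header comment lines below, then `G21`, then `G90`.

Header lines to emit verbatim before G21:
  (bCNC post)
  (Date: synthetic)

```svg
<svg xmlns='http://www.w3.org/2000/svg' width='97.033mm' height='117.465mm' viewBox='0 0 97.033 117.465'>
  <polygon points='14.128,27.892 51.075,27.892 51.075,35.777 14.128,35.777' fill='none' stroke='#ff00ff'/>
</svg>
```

(bCNC post)
(Date: synthetic)
G21
G90
G0 X14.128 Y89.573
M3 S501
G01 X51.075 Y89.573 F1879
G01 X51.075 Y81.688
G01 X14.128 Y81.688
G01 X14.128 Y89.573
M5
G0 X0.000 Y0.000

viewBox `0 0 97.033 117.465` with mm width/height → 1 unit = 1 mm. Flip: y_m = 117.465 − y_svg.

**Shape 1** — `<polygon>` rectangle, stroke `#ff00ff` → score (S501, F1879). Machine vertices: (14.128,89.573) → (51.075,89.573) → (51.075,81.688) → (14.128,81.688) → (14.128,89.573). Closed: final G1 returns to the first vertex.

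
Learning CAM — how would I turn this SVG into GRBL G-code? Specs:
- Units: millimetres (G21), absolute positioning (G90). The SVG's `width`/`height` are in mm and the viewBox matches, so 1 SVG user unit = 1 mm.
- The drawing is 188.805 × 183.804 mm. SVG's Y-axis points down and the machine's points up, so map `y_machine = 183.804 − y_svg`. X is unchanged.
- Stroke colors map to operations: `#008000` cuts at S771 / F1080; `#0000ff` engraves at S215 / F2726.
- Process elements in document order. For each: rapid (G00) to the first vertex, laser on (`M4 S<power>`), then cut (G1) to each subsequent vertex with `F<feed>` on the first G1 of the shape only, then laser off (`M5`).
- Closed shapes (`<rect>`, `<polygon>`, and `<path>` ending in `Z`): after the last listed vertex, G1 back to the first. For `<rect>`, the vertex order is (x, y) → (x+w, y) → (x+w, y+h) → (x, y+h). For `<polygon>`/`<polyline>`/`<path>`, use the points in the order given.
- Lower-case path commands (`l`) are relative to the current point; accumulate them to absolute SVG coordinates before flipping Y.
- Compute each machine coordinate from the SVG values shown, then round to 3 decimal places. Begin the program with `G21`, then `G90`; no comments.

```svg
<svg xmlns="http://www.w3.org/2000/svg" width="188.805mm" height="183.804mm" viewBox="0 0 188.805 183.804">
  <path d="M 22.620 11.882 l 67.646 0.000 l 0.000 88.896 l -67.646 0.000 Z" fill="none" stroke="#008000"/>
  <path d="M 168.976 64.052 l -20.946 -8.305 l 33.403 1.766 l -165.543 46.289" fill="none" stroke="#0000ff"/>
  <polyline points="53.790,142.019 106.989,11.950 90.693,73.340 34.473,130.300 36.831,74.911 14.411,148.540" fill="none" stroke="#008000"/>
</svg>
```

1 u = 1 mm; y_m = 183.804 − y.

[1] `<path>` rectangle, #008000→cut S771 F1080: (22.620,171.922) → (90.266,171.922) → (90.266,83.026) → (22.620,83.026) → (22.620,171.922) (closed)

[2] `<path>` open polyline, #0000ff→engrave S215 F2726: (168.976,119.752) → (148.030,128.057) → (181.433,126.291) → (15.890,80.002)

[3] `<polyline>` open polyline, #008000→cut S771 F1080: (53.790,41.785) → (106.989,171.854) → (90.693,110.464) → (34.473,53.504) → (36.831,108.893) → (14.411,35.264)

G21
G90
G00 X22.620 Y171.922
M4 S771
G1 X90.266 Y171.922 F1080
G1 X90.266 Y83.026
G1 X22.620 Y83.026
G1 X22.620 Y171.922
M5
G00 X168.976 Y119.752
M4 S215
G1 X148.030 Y128.057 F2726
G1 X181.433 Y126.291
G1 X15.890 Y80.002
M5
G00 X53.790 Y41.785
M4 S771
G1 X106.989 Y171.854 F1080
G1 X90.693 Y110.464
G1 X34.473 Y53.504
G1 X36.831 Y108.893
G1 X14.411 Y35.264
M5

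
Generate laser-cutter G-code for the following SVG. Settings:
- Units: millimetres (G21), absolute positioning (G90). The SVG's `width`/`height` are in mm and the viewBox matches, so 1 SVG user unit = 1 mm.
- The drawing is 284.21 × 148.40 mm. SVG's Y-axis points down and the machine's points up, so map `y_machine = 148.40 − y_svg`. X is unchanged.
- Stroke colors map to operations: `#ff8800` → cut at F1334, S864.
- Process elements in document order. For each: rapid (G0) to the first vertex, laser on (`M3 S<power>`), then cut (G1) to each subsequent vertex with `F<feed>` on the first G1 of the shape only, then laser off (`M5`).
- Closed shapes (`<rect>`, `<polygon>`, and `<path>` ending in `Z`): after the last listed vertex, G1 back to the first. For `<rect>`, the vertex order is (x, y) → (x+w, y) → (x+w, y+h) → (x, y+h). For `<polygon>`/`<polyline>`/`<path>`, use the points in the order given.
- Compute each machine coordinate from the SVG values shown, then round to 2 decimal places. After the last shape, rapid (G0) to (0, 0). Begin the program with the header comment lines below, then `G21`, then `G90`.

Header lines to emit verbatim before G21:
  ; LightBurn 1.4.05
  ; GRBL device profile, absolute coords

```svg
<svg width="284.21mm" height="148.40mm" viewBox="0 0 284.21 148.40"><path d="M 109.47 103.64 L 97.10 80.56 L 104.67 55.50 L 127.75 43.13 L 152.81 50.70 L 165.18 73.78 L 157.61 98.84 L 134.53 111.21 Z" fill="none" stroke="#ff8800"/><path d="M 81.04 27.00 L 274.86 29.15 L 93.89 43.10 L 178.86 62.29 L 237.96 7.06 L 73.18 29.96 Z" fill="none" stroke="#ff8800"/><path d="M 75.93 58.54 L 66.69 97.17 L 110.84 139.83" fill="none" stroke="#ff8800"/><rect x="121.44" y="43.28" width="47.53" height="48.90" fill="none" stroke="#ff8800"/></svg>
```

viewBox `0 0 284.21 148.40` with mm width/height → 1 unit = 1 mm. Flip: y_m = 148.40 − y_svg.

**Shape 1** — `<path>` regular polygon, stroke `#ff8800` → cut (S864, F1334). Machine vertices: (109.47,44.76) → (97.10,67.84) → (104.67,92.90) → (127.75,105.27) → (152.81,97.70) → (165.18,74.62) → (157.61,49.56) → (134.53,37.19) → (109.47,44.76). Closed: final G1 returns to the first vertex.

**Shape 2** — `<path>` closed polygon, stroke `#ff8800` → cut (S864, F1334). Machine vertices: (81.04,121.40) → (274.86,119.25) → (93.89,105.30) → (178.86,86.11) → (237.96,141.34) → (73.18,118.44) → (81.04,121.40). Closed: final G1 returns to the first vertex.

**Shape 3** — `<path>` open polyline, stroke `#ff8800` → cut (S864, F1334). Machine vertices: (75.93,89.86) → (66.69,51.23) → (110.84,8.57). Open path.

**Shape 4** — `<rect>` rectangle, stroke `#ff8800` → cut (S864, F1334). Machine vertices: (121.44,105.12) → (168.97,105.12) → (168.97,56.22) → (121.44,56.22) → (121.44,105.12). Closed: final G1 returns to the first vertex.

; LightBurn 1.4.05
; GRBL device profile, absolute coords
G21
G90
G0 X109.47 Y44.76
M3 S864
G1 X97.10 Y67.84 F1334
G1 X104.67 Y92.90
G1 X127.75 Y105.27
G1 X152.81 Y97.70
G1 X165.18 Y74.62
G1 X157.61 Y49.56
G1 X134.53 Y37.19
G1 X109.47 Y44.76
M5
G0 X81.04 Y121.40
M3 S864
G1 X274.86 Y119.25 F1334
G1 X93.89 Y105.30
G1 X178.86 Y86.11
G1 X237.96 Y141.34
G1 X73.18 Y118.44
G1 X81.04 Y121.40
M5
G0 X75.93 Y89.86
M3 S864
G1 X66.69 Y51.23 F1334
G1 X110.84 Y8.57
M5
G0 X121.44 Y105.12
M3 S864
G1 X168.97 Y105.12 F1334
G1 X168.97 Y56.22
G1 X121.44 Y56.22
G1 X121.44 Y105.12
M5
G0 X0.00 Y0.00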